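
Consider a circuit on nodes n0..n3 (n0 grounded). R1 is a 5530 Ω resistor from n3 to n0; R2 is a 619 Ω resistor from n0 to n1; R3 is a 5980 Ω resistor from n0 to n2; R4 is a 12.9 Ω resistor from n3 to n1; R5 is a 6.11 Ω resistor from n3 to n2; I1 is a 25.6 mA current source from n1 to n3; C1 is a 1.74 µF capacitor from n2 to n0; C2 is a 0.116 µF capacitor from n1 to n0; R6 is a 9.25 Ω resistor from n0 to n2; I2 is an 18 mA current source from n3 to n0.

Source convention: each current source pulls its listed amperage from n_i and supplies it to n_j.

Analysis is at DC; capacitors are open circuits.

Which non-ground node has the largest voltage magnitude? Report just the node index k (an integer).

1

Element admittances at DC:
  Y(R1) = 0.0001808 S between n3,n0
  Y(R2) = 0.001616 S between n0,n1
  Y(R3) = 0.0001672 S between n0,n2
  Y(R4) = 0.07752 S between n3,n1
  Y(R5) = 0.1637 S between n3,n2
  I1: injects 0.0256 A into n3 (from n1)
  Y(C1) = 0.000 S between n2,n0
  Y(C2) = 0.000 S between n1,n0
  Y(R6) = 0.1081 S between n0,n2
  I2: injects 0.018 A into n0 (from n3)
Assemble and solve the 3×3 MNA system:
  V(n1)=-0.5793  V(n2)=-0.1572  V(n3)=-0.2611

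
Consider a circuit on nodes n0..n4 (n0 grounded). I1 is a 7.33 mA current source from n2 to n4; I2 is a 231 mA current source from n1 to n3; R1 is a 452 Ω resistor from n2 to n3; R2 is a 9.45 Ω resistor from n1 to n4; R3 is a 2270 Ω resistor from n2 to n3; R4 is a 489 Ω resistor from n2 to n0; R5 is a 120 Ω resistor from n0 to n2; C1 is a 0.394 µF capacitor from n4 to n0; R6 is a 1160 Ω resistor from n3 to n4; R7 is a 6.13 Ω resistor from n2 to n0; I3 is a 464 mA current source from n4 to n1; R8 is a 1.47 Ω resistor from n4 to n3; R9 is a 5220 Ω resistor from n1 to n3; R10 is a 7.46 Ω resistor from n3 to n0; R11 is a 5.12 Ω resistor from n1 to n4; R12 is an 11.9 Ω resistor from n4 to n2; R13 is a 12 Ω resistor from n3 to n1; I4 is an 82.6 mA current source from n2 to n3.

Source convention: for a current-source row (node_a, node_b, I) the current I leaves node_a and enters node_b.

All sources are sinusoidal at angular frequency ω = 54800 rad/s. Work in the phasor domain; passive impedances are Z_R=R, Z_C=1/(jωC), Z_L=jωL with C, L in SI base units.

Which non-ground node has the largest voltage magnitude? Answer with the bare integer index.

MNA unknowns: 4 node voltages V₁..V_4
I1: z[2]−=0.00733, z[4]+=0.00733
I2: z[1]−=0.231, z[3]+=0.231
R1: Y=0.002212+0.000j on G[2,3]
R2: Y=0.1058+0.000j on G[1,4]
R3: Y=0.0004405+0.000j on G[2,3]
R4: Y=0.002045+0.000j on G[2,0]
R5: Y=0.008333+0.000j on G[0,2]
C1: Y=0.000+0.02159j on G[4,0]
R6: Y=0.0008621+0.000j on G[3,4]
R7: Y=0.1631+0.000j on G[2,0]
I3: z[4]−=0.464, z[1]+=0.464
R8: Y=0.6803+0.000j on G[4,3]
R9: Y=0.0001916+0.000j on G[1,3]
R10: Y=0.1340+0.000j on G[3,0]
R11: Y=0.1953+0.000j on G[1,4]
R12: Y=0.08403+0.000j on G[4,2]
R13: Y=0.08333+0.000j on G[3,1]
I4: z[2]−=0.0826, z[3]+=0.0826
solve → V1=0.7179-0.002885j, V2=-0.3336-0.0009896j, V3=0.4313-0.002525j, V4=0.02363-0.002984j

1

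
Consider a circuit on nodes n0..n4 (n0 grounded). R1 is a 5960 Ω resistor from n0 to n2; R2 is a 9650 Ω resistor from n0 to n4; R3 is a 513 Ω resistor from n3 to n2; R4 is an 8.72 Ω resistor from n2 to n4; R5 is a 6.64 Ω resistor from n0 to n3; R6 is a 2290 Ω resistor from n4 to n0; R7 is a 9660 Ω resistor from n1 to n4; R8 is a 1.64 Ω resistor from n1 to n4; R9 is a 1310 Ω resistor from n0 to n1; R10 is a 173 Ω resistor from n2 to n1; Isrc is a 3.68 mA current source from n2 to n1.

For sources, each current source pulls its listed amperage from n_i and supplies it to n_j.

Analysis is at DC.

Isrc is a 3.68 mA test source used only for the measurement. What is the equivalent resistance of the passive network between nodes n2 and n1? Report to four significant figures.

R_eq = 9.707 Ω

Apply KCL at each of the 4 non-ground nodes and solve the resulting linear system.
Node n1: branches {R7, R8, R9, R10, Isrc} → V_1 = 0.02291
Node n2: branches {R1, R3, R4, R10, Isrc} → V_2 = -0.01281
Node n3: branches {R3, R5} → V_3 = -0.0001637
Node n4: branches {R2, R4, R6, R7, R8} → V_4 = 0.01724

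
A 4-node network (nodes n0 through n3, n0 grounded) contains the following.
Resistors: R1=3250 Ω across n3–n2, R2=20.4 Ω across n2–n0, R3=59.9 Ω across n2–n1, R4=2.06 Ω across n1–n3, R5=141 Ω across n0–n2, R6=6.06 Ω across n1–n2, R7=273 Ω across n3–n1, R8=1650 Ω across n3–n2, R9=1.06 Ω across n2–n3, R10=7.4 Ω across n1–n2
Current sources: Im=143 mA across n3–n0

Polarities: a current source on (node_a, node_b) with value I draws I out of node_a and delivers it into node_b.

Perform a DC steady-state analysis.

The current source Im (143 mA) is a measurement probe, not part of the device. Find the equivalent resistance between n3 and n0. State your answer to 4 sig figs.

R_eq = 18.70 Ω

MNA unknowns: 3 node voltages V₁..V_3
R1: Y=0.0003077 on G[3,2]
R2: Y=0.04902 on G[2,0]
R3: Y=0.01669 on G[2,1]
R4: Y=0.4854 on G[1,3]
R5: Y=0.007092 on G[0,2]
R6: Y=0.1650 on G[1,2]
R7: Y=0.003663 on G[3,1]
R8: Y=0.0006061 on G[3,2]
R9: Y=0.9434 on G[2,3]
R10: Y=0.1351 on G[1,2]
Im: z[3]−=0.143, z[0]+=0.143
solve → V1=-2.625, V2=-2.548, V3=-2.674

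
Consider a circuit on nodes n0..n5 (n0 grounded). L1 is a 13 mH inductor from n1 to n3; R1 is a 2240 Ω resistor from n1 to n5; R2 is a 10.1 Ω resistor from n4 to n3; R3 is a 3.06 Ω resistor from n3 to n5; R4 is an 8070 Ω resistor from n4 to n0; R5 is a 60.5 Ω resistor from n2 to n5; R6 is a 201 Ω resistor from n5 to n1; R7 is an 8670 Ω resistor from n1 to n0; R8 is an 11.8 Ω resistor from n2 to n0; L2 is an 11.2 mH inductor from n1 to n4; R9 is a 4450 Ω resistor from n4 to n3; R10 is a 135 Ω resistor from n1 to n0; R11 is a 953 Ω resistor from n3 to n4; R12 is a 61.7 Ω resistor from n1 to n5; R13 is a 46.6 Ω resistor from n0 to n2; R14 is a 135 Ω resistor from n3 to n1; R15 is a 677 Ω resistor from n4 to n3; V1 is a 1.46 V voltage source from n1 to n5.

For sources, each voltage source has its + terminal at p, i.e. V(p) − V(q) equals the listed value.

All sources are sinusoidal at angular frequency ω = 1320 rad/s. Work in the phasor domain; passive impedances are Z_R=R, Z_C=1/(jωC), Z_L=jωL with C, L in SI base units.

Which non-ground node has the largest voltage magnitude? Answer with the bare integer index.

Apply KCL at each of the 5 non-ground nodes and solve the resulting linear system.
Node n1: branches {L1, R1, R6, R7, L2, R10, R12, R14, V1} → V_1 = 0.9552+0.004495j
Node n2: branches {R5, R8, R13} → V_2 = -0.06798+0.0006054j
Node n3: branches {L1, R2, R3, R9, R11, R14, R15} → V_3 = -0.2509-0.3426j
Node n4: branches {R2, R4, L2, R9, R11, R15} → V_4 = 0.2780-0.7917j
Node n5: branches {R1, R3, R5, R6, R12, V1} → V_5 = -0.5048+0.004495j
Source currents: i(V1)=-0.1218+0.1135j

1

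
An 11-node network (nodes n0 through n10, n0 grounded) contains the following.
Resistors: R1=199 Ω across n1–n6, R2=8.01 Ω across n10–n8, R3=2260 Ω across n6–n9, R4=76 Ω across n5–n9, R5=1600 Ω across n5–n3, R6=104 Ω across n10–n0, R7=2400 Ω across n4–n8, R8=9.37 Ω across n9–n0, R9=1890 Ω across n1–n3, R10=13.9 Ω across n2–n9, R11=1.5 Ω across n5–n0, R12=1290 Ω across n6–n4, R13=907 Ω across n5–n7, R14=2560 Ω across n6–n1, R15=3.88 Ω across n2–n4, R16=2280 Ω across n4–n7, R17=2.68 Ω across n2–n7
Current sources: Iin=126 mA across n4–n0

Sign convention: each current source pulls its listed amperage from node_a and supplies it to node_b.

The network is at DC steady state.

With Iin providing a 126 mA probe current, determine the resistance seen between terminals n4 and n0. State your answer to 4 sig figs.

Apply KCL at each of the 10 non-ground nodes and solve the resulting linear system.
Node n1: branches {R1, R9, R14} → V_1 = -1.860
Node n2: branches {R10, R15, R17} → V_2 = -2.694
Node n3: branches {R5, R9} → V_3 = -0.8661
Node n4: branches {R7, R12, R15, R16, Iin} → V_4 = -3.174
Node n5: branches {R4, R5, R11, R13} → V_5 = -0.02472
Node n6: branches {R1, R3, R12, R14} → V_6 = -1.957
Node n7: branches {R13, R16, R17} → V_7 = -2.687
Node n8: branches {R2, R7} → V_8 = -0.1415
Node n9: branches {R3, R4, R8, R10} → V_9 = -1.014
Node n10: branches {R2, R6} → V_10 = -0.1314

R_eq = 25.19 Ω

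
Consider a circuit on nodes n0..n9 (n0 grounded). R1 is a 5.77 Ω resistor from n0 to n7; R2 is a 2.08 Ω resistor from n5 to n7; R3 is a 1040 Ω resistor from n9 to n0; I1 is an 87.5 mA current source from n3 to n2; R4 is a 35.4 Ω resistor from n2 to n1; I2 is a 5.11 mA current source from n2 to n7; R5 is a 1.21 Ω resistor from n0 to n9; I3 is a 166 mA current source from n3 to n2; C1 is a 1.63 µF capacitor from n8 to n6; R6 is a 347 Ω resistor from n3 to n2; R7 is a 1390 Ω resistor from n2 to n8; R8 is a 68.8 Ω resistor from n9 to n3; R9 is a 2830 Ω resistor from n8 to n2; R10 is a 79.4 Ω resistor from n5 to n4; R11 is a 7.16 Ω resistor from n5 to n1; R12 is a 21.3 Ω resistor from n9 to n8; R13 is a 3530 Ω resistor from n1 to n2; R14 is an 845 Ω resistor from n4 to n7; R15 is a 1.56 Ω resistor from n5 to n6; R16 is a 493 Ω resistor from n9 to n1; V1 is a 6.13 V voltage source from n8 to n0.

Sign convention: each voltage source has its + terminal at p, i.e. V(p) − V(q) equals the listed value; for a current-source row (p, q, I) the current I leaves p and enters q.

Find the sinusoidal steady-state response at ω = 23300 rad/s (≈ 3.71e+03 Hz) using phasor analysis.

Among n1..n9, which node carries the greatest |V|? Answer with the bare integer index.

3

Element admittances at ω=23300 rad/s:
  Y(R1) = 0.1733+0.000j S between n0,n7
  Y(R2) = 0.4808+0.000j S between n5,n7
  Y(R3) = 0.0009615+0.000j S between n9,n0
  I1: injects 0.0875 A into n2 (from n3)
  Y(R4) = 0.02825+0.000j S between n2,n1
  I2: injects 0.00511 A into n7 (from n2)
  Y(R5) = 0.8264+0.000j S between n0,n9
  I3: injects 0.166 A into n2 (from n3)
  Y(C1) = 0.000+0.03798j S between n8,n6
  Y(R6) = 0.002882+0.000j S between n3,n2
  Y(R7) = 0.0007194+0.000j S between n2,n8
  Y(R8) = 0.01453+0.000j S between n9,n3
  Y(R9) = 0.0003534+0.000j S between n8,n2
  Y(R10) = 0.01259+0.000j S between n5,n4
  Y(R11) = 0.1397+0.000j S between n5,n1
  Y(R12) = 0.04695+0.000j S between n9,n8
  Y(R13) = 0.0002833+0.000j S between n1,n2
  Y(R14) = 0.001183+0.000j S between n4,n7
  Y(R15) = 0.6410+0.000j S between n5,n6
  Y(R16) = 0.002028+0.000j S between n9,n1
  V1: constraint V(n8)−V(n0) = 6.13
Assemble and solve the 10×10 MNA system:
  V(n1)=3.083+1.165j  V(n2)=9.412+1.039j  V(n3)=-12.90+0.1765j  V(n4)=1.792+1.180j  V(n5)=1.833+1.208j  V(n6)=1.920+1.457j  V(n7)=1.356+0.8883j  V(n8)=6.130+0.000j  V(n9)=0.1196+0.005533j
  i(V1)=-0.3340-0.1585j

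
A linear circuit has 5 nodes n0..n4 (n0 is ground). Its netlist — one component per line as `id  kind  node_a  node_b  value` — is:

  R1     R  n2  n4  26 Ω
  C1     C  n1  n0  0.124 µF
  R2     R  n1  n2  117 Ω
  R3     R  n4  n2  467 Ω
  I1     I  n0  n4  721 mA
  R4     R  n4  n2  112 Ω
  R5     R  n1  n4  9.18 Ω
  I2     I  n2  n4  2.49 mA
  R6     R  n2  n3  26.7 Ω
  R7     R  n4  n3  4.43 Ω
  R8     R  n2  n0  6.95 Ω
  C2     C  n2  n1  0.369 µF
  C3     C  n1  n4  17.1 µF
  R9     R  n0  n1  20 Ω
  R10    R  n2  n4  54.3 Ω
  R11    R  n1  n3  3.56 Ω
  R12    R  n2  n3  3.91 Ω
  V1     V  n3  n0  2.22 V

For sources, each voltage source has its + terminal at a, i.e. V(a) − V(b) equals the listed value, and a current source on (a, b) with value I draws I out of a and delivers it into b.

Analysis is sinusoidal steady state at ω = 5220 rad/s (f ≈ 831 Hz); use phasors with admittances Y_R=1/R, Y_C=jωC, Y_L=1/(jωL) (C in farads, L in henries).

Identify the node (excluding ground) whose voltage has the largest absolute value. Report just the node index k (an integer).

4

MNA unknowns: 4 node voltages V₁..V_4 plus 1 source current (V1)
R1: Y=0.03846+0.000j on G[2,4]
C1: Y=0.000+0.0006473j on G[1,0]
R2: Y=0.008547+0.000j on G[1,2]
R3: Y=0.002141+0.000j on G[4,2]
I1: z[0]−=0.721, z[4]+=0.721
R4: Y=0.008929+0.000j on G[4,2]
R5: Y=0.1089+0.000j on G[1,4]
I2: z[2]−=0.00249, z[4]+=0.00249
R6: Y=0.03745+0.000j on G[2,3]
R7: Y=0.2257+0.000j on G[4,3]
R8: Y=0.1439+0.000j on G[2,0]
C2: Y=0.000+0.001926j on G[2,1]
C3: Y=0.000+0.08926j on G[1,4]
R9: Y=0.05000+0.000j on G[0,1]
R10: Y=0.01842+0.000j on G[2,4]
R11: Y=0.2809+0.000j on G[1,3]
R12: Y=0.2558+0.000j on G[2,3]
V1: row V3−V0=2.22, i_V1 at 3,0
solve → V1=2.473+0.2149j, V2=1.820-0.02913j, V3=2.220+0.000j, V4=3.911-0.2657j
aux → i_V1=0.3356-0.008155j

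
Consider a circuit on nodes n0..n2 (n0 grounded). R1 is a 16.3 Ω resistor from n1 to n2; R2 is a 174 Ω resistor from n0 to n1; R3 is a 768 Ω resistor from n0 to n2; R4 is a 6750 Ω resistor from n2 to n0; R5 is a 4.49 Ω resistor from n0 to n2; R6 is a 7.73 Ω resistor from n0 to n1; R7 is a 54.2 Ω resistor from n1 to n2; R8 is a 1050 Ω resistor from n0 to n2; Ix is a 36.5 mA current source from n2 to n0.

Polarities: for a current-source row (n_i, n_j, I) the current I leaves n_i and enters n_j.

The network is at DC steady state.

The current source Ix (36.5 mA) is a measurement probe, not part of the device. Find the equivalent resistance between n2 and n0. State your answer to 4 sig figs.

R_eq = 3.633 Ω

Element admittances at DC:
  Y(R1) = 0.06135 S between n1,n2
  Y(R2) = 0.005747 S between n0,n1
  Y(R3) = 0.001302 S between n0,n2
  Y(R4) = 0.0001481 S between n2,n0
  Y(R5) = 0.2227 S between n0,n2
  Y(R6) = 0.1294 S between n0,n1
  Y(R7) = 0.01845 S between n1,n2
  Y(R8) = 0.0009524 S between n0,n2
  Ix: injects 0.0365 A into n0 (from n2)
Assemble and solve the 2×2 MNA system:
  V(n1)=-0.04923  V(n2)=-0.1326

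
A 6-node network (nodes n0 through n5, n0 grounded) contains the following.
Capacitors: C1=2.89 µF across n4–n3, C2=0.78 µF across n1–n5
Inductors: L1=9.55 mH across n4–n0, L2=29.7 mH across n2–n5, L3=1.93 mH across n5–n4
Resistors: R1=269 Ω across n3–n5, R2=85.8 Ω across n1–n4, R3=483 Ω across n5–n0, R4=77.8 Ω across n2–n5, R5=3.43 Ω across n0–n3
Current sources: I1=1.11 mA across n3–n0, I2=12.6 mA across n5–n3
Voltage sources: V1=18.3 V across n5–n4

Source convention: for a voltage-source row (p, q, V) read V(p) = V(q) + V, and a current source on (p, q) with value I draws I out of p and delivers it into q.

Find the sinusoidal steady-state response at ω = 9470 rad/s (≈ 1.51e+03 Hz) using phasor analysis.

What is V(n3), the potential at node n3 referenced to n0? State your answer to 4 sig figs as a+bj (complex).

Apply KCL at each of the 5 non-ground nodes and solve the resulting linear system.
Node n1: branches {R2, C2} → V_1 = 2.463+14.38j
Node n2: branches {L2, R4} → V_2 = 15.52+6.108j
Node n3: branches {C1, R1, I1, I2, R5} → V_3 = -0.3457-0.1489j
Node n4: branches {C1, L1, R2, L3, V1} → V_4 = -2.781+6.108j
Node n5: branches {R1, L2, R3, C2, R4, L3, I2, V1} → V_5 = 15.52+6.108j
Source currents: i(V1)=-0.1648+0.8689j

-0.3457-0.1489j V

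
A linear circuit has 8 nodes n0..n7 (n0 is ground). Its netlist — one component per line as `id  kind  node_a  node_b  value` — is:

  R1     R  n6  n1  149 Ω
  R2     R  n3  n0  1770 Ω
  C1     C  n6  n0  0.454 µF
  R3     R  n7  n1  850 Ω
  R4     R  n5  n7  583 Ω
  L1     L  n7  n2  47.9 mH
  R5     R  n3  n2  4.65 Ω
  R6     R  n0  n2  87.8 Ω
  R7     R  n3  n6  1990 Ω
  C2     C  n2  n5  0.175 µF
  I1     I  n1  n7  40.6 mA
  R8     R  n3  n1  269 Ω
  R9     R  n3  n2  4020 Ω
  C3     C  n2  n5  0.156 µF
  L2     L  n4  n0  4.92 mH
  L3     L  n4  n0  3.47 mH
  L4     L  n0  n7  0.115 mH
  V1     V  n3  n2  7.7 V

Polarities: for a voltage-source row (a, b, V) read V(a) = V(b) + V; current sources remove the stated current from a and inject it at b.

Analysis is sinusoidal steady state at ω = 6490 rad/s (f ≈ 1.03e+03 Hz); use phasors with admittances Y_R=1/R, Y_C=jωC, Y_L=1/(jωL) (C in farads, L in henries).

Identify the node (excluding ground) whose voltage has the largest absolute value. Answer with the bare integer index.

Element admittances at ω=6490 rad/s:
  Y(R1) = 0.006711+0.000j S between n6,n1
  Y(R2) = 0.0005650+0.000j S between n3,n0
  Y(C1) = 0.000+0.002946j S between n6,n0
  Y(R3) = 0.001176+0.000j S between n7,n1
  Y(R4) = 0.001715+0.000j S between n5,n7
  Y(L1) = 0.000-0.003217j S between n7,n2
  Y(R5) = 0.2151+0.000j S between n3,n2
  Y(R6) = 0.01139+0.000j S between n0,n2
  Y(R7) = 0.0005025+0.000j S between n3,n6
  Y(C2) = 0.000+0.001136j S between n2,n5
  I1: injects 0.0406 A into n7 (from n1)
  Y(R8) = 0.003717+0.000j S between n3,n1
  Y(R9) = 0.0002488+0.000j S between n3,n2
  Y(C3) = 0.000+0.001012j S between n2,n5
  Y(L2) = 0.000-0.03132j S between n4,n0
  Y(L3) = 0.000-0.04440j S between n4,n0
  Y(L4) = 0.000-1.340j S between n0,n7
  V1: constraint V(n3)−V(n2) = 7.7
Assemble and solve the 8×8 MNA system:
  V(n1)=-2.995+0.8133j  V(n2)=-2.813-0.1674j  V(n3)=4.887-0.1674j  V(n4)=0.000+0.000j  V(n5)=-1.626-1.461j  V(n6)=-1.836+1.495j  V(n7)=-0.005530+0.02514j
  i(V1)=-1.693+0.004576j

3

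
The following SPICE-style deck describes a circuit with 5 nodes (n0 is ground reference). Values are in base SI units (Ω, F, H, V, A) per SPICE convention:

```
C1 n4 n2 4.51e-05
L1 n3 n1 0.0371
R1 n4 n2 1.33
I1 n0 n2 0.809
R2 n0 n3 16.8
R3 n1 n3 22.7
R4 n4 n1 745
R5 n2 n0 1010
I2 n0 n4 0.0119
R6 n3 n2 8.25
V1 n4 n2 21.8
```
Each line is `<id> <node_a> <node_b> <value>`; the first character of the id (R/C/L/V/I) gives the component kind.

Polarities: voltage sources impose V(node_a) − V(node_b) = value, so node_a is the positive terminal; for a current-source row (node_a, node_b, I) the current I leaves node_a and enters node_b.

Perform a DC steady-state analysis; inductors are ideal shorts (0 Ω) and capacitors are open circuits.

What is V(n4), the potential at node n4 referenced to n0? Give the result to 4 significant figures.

41.56 V

Element admittances at DC:
  Y(C1) = 0.000 S between n4,n2
  L1: short n3↔n1 (DC inductor)
  Y(R1) = 0.7519 S between n4,n2
  I1: injects 0.809 A into n2 (from n0)
  Y(R2) = 0.05952 S between n0,n3
  Y(R3) = 0.04405 S between n1,n3
  Y(R4) = 0.001342 S between n4,n1
  Y(R5) = 0.0009901 S between n2,n0
  I2: injects 0.0119 A into n4 (from n0)
  Y(R6) = 0.1212 S between n3,n2
  V1: constraint V(n4)−V(n2) = 21.8
Assemble and solve the 6×6 MNA system:
  V(n1)=13.46  V(n2)=19.76  V(n3)=13.46  V(n4)=41.56
  i(L1)=-0.03772  i(V1)=-16.42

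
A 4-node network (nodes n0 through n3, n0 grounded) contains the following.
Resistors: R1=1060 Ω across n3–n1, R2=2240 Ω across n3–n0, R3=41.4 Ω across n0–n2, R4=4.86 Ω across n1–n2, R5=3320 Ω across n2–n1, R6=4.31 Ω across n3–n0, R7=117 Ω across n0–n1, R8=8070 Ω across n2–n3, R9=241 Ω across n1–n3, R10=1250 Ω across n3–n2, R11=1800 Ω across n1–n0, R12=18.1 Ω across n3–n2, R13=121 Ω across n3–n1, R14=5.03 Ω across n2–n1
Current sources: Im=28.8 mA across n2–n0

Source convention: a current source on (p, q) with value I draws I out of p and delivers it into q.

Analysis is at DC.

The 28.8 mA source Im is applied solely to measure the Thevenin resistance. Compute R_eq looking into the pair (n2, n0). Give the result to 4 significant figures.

Apply KCL at each of the 3 non-ground nodes and solve the resulting linear system.
Node n1: branches {R1, R4, R5, R7, R9, R11, R13, R14} → V_1 = -0.3201
Node n2: branches {R3, R4, R5, R8, R10, R12, R14, Im} → V_2 = -0.3353
Node n3: branches {R1, R2, R6, R8, R9, R10, R12, R13} → V_3 = -0.07652

R_eq = 11.64 Ω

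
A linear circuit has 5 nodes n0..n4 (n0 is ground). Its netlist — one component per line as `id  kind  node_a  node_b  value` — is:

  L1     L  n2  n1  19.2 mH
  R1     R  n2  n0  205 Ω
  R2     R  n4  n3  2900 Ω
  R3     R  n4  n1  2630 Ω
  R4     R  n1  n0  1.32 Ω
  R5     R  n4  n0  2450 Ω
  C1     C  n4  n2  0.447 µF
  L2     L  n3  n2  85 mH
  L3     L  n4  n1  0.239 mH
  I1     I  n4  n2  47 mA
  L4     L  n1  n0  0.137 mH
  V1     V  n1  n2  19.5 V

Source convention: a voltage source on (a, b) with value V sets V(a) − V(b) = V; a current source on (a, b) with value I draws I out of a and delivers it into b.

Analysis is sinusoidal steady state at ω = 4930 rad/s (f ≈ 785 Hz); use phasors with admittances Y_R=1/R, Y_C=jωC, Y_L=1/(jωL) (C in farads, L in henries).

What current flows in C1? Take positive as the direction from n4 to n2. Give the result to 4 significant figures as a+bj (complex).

0.0001397+0.04308j A

Apply KCL at each of the 4 non-ground nodes and solve the resulting linear system.
Node n1: branches {L1, R3, R4, L3, L4, V1} → V_1 = 0.02614+0.05076j
Node n2: branches {L1, R1, C1, L2, I1, V1} → V_2 = -19.47+0.05076j
Node n3: branches {R2, L2} → V_3 = -19.07+2.817j
Node n4: branches {R2, R3, R5, C1, L3, I1} → V_4 = 0.07572-0.01261j
Source currents: i(V1)=-0.1487+0.1642j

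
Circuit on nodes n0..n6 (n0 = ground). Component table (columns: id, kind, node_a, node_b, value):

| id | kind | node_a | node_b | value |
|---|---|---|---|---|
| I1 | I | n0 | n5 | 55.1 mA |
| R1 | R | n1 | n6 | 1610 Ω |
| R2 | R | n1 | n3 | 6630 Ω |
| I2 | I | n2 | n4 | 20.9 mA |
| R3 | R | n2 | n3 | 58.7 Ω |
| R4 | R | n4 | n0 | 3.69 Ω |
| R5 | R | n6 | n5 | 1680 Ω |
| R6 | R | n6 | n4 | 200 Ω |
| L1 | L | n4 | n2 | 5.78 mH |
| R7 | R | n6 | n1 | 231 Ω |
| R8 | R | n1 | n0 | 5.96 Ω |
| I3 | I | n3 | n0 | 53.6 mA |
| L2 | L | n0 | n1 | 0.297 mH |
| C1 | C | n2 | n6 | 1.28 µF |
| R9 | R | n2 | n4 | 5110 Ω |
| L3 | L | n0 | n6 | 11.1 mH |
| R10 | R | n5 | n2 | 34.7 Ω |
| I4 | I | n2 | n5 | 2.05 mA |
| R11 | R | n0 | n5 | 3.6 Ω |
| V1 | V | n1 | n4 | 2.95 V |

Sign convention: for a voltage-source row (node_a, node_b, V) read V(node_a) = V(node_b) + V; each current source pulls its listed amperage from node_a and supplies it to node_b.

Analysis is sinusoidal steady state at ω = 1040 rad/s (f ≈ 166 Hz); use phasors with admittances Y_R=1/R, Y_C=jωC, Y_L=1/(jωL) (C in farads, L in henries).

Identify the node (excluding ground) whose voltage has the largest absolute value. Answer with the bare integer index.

3

Apply KCL at each of the 6 non-ground nodes and solve the resulting linear system.
Node n1: branches {R1, R2, R7, R8, L2, V1} → V_1 = 0.03693+0.2543j
Node n2: branches {I2, R3, L1, C1, R9, R10, I4} → V_2 = -2.891+0.2893j
Node n3: branches {R2, R3, I3} → V_3 = -5.984+0.2890j
Node n4: branches {I2, R4, R6, L1, R9, V1} → V_4 = -2.913+0.2543j
Node n5: branches {I1, R5, R10, I4, R11} → V_5 = -0.08515+0.02680j
Node n6: branches {R1, R5, R6, R7, C1, L3} → V_6 = -0.006128-0.1730j
Source currents: i(V1)=-0.8307+0.07479j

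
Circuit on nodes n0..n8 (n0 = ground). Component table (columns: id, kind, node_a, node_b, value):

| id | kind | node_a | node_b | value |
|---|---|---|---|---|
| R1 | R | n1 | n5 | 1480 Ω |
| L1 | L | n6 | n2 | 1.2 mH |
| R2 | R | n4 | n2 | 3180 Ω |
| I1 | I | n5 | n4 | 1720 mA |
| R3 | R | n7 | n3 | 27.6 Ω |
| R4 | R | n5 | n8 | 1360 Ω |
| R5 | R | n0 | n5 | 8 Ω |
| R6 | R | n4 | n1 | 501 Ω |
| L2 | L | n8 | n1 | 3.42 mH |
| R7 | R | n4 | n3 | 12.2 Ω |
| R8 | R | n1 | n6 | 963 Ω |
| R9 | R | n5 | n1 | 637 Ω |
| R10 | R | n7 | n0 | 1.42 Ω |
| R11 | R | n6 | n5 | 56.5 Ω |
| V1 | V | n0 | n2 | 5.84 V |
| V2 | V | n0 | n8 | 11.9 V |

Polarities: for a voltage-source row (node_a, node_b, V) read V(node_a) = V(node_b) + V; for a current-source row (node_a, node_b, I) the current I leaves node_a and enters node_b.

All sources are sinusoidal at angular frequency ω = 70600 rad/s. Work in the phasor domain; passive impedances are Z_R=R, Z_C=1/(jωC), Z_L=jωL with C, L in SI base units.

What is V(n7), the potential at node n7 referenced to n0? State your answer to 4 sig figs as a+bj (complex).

Element admittances at ω=70600 rad/s:
  Y(R1) = 0.0006757+0.000j S between n1,n5
  Y(L1) = 0.000-0.01180j S between n6,n2
  Y(R2) = 0.0003145+0.000j S between n4,n2
  I1: injects 1.72 A into n4 (from n5)
  Y(R3) = 0.03623+0.000j S between n7,n3
  Y(R4) = 0.0007353+0.000j S between n5,n8
  Y(R5) = 0.1250+0.000j S between n0,n5
  Y(R6) = 0.001996+0.000j S between n4,n1
  Y(L2) = 0.000-0.004142j S between n8,n1
  Y(R7) = 0.08197+0.000j S between n4,n3
  Y(R8) = 0.001038+0.000j S between n1,n6
  Y(R9) = 0.001570+0.000j S between n5,n1
  Y(R10) = 0.7042+0.000j S between n7,n0
  Y(R11) = 0.01770+0.000j S between n6,n5
  V1: constraint V(n0)−V(n2) = 5.84
  V2: constraint V(n0)−V(n8) = 11.9
Assemble and solve the 10×10 MNA system:
  V(n1)=6.017+13.98j  V(n2)=-5.840+0.000j  V(n3)=45.84+0.7394j  V(n4)=65.12+1.050j  V(n5)=-13.06-0.05963j  V(n6)=-10.58-2.264j  V(n7)=2.243+0.03618j  V(n8)=-11.90+0.000j
  i(V1)=0.004416-0.05622j  i(V2)=-0.05705+0.07425j

2.243+0.03618j V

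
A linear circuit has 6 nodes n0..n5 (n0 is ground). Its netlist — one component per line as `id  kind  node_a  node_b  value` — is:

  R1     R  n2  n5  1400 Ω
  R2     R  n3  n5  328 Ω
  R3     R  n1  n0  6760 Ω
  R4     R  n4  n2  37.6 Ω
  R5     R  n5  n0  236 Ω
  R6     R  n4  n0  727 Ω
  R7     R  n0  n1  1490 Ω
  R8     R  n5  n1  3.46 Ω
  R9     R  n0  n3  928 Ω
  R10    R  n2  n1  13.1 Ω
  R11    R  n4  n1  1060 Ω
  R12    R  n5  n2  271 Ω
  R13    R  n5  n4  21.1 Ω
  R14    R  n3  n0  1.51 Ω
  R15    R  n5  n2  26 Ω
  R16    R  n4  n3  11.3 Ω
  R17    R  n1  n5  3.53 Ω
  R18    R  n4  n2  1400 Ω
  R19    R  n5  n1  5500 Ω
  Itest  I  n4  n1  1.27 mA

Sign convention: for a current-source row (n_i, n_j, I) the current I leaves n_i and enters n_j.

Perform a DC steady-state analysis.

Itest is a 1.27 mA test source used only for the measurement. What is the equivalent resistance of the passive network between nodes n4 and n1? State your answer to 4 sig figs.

Apply KCL at each of the 5 non-ground nodes and solve the resulting linear system.
Node n1: branches {R3, R7, R8, R10, R11, R17, R19, Itest} → V_1 = 0.01618
Node n2: branches {R1, R4, R10, R12, R15, R18} → V_2 = 0.01241
Node n3: branches {R2, R9, R14, R16} → V_3 = -0.0001097
Node n4: branches {R4, R6, R11, R13, R16, R18, Itest} → V_4 = -0.001436
Node n5: branches {R1, R2, R5, R8, R12, R13, R15, R17, R19} → V_5 = 0.01451

R_eq = 13.87 Ω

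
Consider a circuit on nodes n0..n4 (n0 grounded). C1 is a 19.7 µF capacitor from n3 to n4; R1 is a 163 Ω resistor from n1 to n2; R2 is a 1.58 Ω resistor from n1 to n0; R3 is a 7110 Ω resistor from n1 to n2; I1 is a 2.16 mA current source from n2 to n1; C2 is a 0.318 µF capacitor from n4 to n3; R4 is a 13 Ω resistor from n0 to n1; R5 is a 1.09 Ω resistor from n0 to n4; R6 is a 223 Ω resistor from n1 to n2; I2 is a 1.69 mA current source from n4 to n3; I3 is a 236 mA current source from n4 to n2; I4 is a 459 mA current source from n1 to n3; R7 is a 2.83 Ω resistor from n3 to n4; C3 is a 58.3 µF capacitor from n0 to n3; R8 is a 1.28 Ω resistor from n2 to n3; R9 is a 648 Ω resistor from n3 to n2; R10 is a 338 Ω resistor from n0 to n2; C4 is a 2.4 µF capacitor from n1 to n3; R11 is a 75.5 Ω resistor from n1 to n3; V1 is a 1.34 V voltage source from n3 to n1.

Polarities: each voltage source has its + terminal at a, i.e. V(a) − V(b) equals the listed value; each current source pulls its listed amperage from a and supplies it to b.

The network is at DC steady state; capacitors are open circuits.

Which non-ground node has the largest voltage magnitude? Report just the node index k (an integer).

2

Apply KCL at each of the 4 non-ground nodes and solve the resulting linear system.
Node n1: branches {R1, R2, R3, I1, R4, R6, I4, C4, R11, V1} → V_1 = -0.1808
Node n2: branches {R1, R3, I1, R6, I3, R8, R9, R10} → V_2 = 1.430
Node n3: branches {C1, C2, I2, I4, R7, C3, R8, R9, C4, R11, V1} → V_3 = 1.159
Node n4: branches {C1, C2, R5, I2, I3, R7} → V_4 = 0.1353
Source currents: i(V1)=0.2934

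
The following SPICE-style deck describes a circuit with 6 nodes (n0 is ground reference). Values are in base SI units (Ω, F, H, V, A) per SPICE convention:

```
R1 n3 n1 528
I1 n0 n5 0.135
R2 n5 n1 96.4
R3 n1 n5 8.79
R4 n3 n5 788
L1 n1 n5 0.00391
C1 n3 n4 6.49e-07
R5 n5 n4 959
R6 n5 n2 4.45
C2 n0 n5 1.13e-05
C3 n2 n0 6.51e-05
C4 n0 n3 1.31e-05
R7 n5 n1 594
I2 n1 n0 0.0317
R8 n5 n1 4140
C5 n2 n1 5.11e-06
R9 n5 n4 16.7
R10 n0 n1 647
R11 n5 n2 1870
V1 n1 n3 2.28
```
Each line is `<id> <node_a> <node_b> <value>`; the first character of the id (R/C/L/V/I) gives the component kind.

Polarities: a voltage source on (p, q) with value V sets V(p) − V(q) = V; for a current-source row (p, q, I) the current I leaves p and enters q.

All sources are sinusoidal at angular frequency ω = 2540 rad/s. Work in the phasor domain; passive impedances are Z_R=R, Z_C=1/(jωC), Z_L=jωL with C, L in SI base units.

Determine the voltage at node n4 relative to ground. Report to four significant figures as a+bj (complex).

Apply KCL at each of the 5 non-ground nodes and solve the resulting linear system.
Node n1: branches {R1, R2, R3, L1, R7, I2, R8, C5, R10, V1} → V_1 = 0.3046-0.1037j
Node n2: branches {R6, C3, C5, R11} → V_2 = 0.2770-0.5419j
Node n3: branches {R1, R4, C1, C4, V1} → V_3 = -1.975-0.1037j
Node n4: branches {C1, R5, R9} → V_4 = 0.6917-0.4124j
Node n5: branches {I1, R2, R3, R4, L1, R5, R6, C2, R7, R8, R9, R11} → V_5 = 0.7000-0.3402j
Source currents: i(V1)=-0.004770-0.06982j

0.6917-0.4124j V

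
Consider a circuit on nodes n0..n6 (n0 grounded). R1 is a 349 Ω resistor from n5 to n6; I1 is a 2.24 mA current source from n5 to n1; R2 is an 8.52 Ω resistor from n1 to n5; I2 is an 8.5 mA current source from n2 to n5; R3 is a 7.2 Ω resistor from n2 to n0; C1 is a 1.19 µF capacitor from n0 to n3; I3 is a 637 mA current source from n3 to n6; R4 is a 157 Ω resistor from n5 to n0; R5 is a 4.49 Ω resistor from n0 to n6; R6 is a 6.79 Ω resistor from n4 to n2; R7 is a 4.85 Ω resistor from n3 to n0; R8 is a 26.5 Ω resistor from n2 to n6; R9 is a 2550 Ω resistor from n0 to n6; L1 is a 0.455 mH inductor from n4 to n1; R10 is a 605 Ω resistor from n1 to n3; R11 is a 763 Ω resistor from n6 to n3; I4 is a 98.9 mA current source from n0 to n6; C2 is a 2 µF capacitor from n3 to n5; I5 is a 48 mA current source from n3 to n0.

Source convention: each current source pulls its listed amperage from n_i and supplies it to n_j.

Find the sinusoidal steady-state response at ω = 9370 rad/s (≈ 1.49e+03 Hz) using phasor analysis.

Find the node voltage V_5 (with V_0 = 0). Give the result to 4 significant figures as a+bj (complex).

Element admittances at ω=9370 rad/s:
  Y(R1) = 0.002865+0.000j S between n5,n6
  I1: injects 0.00224 A into n1 (from n5)
  Y(R2) = 0.1174+0.000j S between n1,n5
  I2: injects 0.0085 A into n5 (from n2)
  Y(R3) = 0.1389+0.000j S between n2,n0
  Y(C1) = 0.000+0.01115j S between n0,n3
  I3: injects 0.637 A into n6 (from n3)
  Y(R4) = 0.006369+0.000j S between n5,n0
  Y(R5) = 0.2227+0.000j S between n0,n6
  Y(R6) = 0.1473+0.000j S between n4,n2
  Y(R7) = 0.2062+0.000j S between n3,n0
  Y(R8) = 0.03774+0.000j S between n2,n6
  Y(R9) = 0.0003922+0.000j S between n0,n6
  Y(L1) = 0.000-0.2346j S between n4,n1
  Y(R10) = 0.001653+0.000j S between n1,n3
  Y(R11) = 0.001311+0.000j S between n6,n3
  I4: injects 0.0989 A into n6 (from n0)
  Y(C2) = 0.000+0.01874j S between n3,n5
  I5: injects 0.048 A into n0 (from n3)
Assemble and solve the 6×6 MNA system:
  V(n1)=0.4828-0.7429j  V(n2)=0.4240-0.2990j  V(n3)=-3.081+0.4624j  V(n4)=0.2663-0.6439j  V(n5)=0.3160-1.193j  V(n6)=2.825-0.05318j

0.3160-1.193j V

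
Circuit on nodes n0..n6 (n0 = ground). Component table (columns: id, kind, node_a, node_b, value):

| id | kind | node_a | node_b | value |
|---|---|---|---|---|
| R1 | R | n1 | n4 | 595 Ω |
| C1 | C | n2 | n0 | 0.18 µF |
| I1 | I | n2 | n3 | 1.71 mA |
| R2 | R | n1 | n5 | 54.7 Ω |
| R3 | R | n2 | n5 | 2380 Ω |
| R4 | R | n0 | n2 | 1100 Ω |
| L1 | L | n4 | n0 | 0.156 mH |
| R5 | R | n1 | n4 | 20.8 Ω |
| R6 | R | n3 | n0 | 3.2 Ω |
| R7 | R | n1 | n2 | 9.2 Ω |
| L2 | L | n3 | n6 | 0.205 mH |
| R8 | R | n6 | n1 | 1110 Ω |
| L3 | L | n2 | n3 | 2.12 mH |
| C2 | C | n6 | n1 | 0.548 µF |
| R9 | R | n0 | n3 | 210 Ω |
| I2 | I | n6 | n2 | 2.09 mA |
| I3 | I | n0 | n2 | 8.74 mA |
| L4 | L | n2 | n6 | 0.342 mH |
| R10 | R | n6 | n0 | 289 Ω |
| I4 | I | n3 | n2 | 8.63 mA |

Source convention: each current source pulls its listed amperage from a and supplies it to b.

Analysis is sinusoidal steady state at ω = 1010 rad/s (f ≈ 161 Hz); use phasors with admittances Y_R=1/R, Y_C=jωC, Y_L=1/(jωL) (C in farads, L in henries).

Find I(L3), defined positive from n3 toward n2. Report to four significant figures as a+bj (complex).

-0.003297+4.592e-05j A

Element admittances at ω=1010 rad/s:
  Y(R1) = 0.001681+0.000j S between n1,n4
  Y(C1) = 0.000+0.0001818j S between n2,n0
  I1: injects 0.00171 A into n3 (from n2)
  Y(R2) = 0.01828+0.000j S between n1,n5
  Y(R3) = 0.0004202+0.000j S between n2,n5
  Y(R4) = 0.0009091+0.000j S between n0,n2
  Y(L1) = 0.000-6.347j S between n4,n0
  Y(R5) = 0.04808+0.000j S between n1,n4
  Y(R6) = 0.3125+0.000j S between n3,n0
  Y(R7) = 0.1087+0.000j S between n1,n2
  Y(L2) = 0.000-4.830j S between n3,n6
  Y(R8) = 0.0009009+0.000j S between n6,n1
  Y(L3) = 0.000-0.4670j S between n2,n3
  Y(C2) = 0.000+0.0005535j S between n6,n1
  Y(R9) = 0.004762+0.000j S between n0,n3
  I2: injects 0.00209 A into n2 (from n6)
  I3: injects 0.00874 A into n2 (from n0)
  Y(L4) = 0.000-2.895j S between n2,n6
  Y(R10) = 0.003460+0.000j S between n6,n0
  I4: injects 0.00863 A into n2 (from n3)
Assemble and solve the 6×6 MNA system:
  V(n1)=0.01697+0.004406j  V(n2)=0.02464+0.006338j  V(n3)=0.02455-0.0007203j  V(n4)=-3.349e-05+0.0001333j  V(n5)=0.01714+0.004449j  V(n6)=0.02458+0.001642j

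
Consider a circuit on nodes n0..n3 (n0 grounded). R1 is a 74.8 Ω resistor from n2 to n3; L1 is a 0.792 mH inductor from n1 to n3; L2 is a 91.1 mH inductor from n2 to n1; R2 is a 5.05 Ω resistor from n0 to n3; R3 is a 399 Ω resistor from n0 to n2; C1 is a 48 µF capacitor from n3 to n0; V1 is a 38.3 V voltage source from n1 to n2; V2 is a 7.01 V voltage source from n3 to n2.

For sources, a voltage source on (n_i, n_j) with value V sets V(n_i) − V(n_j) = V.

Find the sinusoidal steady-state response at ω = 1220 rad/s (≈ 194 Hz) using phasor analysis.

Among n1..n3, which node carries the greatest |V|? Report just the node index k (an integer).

1

MNA unknowns: 3 node voltages V₁..V_3 plus 2 source currents (V1, V2)
R1: Y=0.01337+0.000j on G[2,3]
L1: Y=0.000-1.035j on G[1,3]
L2: Y=0.000-0.008997j on G[2,1]
R2: Y=0.1980+0.000j on G[0,3]
R3: Y=0.002506+0.000j on G[0,2]
C1: Y=0.000+0.05856j on G[3,0]
V1: row V1−V2=38.3, i_V1 at 1,2
V2: row V3−V2=7.01, i_V2 at 3,2
solve → V1=31.37-0.02358j, V2=-6.929-0.02358j, V3=0.08073-0.02358j
aux → i_V1=0.000+32.73j, i_V2=-0.1111-32.38j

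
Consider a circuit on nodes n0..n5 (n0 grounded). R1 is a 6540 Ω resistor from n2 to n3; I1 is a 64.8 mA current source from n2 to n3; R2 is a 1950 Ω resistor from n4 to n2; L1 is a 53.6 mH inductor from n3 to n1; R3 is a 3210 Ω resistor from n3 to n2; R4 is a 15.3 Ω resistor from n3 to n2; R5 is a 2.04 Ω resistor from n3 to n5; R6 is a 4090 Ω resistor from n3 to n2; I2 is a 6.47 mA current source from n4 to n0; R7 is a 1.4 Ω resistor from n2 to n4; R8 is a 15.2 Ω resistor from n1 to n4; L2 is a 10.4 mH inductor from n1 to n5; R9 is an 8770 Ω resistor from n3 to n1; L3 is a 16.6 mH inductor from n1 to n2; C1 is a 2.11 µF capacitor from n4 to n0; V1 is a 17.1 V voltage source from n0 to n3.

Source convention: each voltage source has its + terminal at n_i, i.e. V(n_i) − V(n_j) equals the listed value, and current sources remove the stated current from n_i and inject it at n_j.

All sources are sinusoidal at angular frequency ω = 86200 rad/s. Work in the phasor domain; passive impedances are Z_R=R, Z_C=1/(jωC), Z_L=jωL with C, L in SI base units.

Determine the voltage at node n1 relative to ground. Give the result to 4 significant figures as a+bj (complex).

-1.883+5.836j V

Element admittances at ω=86200 rad/s:
  Y(R1) = 0.0001529+0.000j S between n2,n3
  I1: injects 0.0648 A into n3 (from n2)
  Y(R2) = 0.0005128+0.000j S between n4,n2
  Y(L1) = 0.000-0.0002164j S between n3,n1
  Y(R3) = 0.0003115+0.000j S between n3,n2
  Y(R4) = 0.06536+0.000j S between n3,n2
  Y(R5) = 0.4902+0.000j S between n3,n5
  Y(R6) = 0.0002445+0.000j S between n3,n2
  I2: injects 0.00647 A into n0 (from n4)
  Y(R7) = 0.7143+0.000j S between n2,n4
  Y(R8) = 0.06579+0.000j S between n1,n4
  Y(L2) = 0.000-0.001115j S between n1,n5
  Y(R9) = 0.0001140+0.000j S between n3,n1
  Y(L3) = 0.000-0.0006989j S between n1,n2
  Y(C1) = 0.000+0.1819j S between n4,n0
  V1: constraint V(n0)−V(n3) = 17.1
Assemble and solve the 6×6 MNA system:
  V(n1)=-1.883+5.836j  V(n2)=-3.112+5.057j  V(n3)=-17.10+0.000j  V(n4)=-1.729+5.525j  V(n5)=-17.09-0.03460j
  i(V1)=-0.9985-0.3145j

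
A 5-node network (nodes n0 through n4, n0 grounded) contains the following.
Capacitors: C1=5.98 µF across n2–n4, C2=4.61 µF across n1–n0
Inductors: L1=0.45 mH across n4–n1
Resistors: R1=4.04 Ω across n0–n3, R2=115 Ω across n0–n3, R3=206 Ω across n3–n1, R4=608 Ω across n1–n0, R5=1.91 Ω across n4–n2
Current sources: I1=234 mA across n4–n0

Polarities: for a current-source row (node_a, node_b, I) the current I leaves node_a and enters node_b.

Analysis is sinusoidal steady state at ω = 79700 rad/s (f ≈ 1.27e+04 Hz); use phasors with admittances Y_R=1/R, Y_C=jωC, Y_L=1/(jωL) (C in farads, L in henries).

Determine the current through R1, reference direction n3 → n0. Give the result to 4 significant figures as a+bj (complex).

-5.111e-05+0.002930j A

Apply KCL at each of the 4 non-ground nodes and solve the resulting linear system.
Node n1: branches {C2, L1, R3, R4} → V_1 = -0.01111+0.6367j
Node n2: branches {C1, R5} → V_2 = -0.01111-7.756j
Node n3: branches {R1, R2, R3} → V_3 = -0.0002065+0.01184j
Node n4: branches {C1, L1, R5, I1} → V_4 = -0.01111-7.756j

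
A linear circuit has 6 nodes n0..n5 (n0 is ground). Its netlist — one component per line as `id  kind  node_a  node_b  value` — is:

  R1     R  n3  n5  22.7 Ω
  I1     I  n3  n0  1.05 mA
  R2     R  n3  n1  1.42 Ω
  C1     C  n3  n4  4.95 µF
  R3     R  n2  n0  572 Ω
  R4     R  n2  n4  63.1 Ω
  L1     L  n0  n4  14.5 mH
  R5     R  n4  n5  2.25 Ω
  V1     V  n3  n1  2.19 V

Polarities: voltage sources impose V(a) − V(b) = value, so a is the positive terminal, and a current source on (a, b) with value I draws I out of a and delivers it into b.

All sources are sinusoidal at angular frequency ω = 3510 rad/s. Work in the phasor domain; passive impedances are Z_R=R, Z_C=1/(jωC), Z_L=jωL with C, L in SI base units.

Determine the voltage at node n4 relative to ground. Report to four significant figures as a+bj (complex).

-0.004255-0.05310j V

MNA unknowns: 5 node voltages V₁..V_5 plus 1 source current (V1)
R1: Y=0.04405+0.000j on G[3,5]
I1: z[3]−=0.00105, z[0]+=0.00105
R2: Y=0.7042+0.000j on G[3,1]
C1: Y=0.000+0.01737j on G[3,4]
R3: Y=0.001748+0.000j on G[2,0]
R4: Y=0.01585+0.000j on G[2,4]
L1: Y=0.000-0.01965j on G[0,4]
R5: Y=0.4444+0.000j on G[4,5]
V1: row V3−V1=2.19, i_V1 at 3,1
solve → V1=-2.216-0.04354j, V2=-0.003832-0.04782j, V3=-0.02631-0.04354j, V4=-0.004255-0.05310j, V5=-0.006244-0.05224j
aux → i_V1=-1.542+0.000j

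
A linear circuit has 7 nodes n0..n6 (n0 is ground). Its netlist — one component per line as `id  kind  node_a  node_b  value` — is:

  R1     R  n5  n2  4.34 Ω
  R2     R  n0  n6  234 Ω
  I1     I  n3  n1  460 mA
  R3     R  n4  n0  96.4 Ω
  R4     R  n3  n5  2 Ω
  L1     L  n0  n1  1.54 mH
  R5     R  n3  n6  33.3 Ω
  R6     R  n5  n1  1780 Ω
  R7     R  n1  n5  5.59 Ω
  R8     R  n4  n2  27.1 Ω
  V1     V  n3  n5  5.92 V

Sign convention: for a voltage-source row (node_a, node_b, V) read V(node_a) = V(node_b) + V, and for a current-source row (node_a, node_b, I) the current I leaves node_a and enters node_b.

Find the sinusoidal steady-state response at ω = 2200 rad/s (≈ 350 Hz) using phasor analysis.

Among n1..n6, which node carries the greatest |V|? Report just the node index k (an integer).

3

Element admittances at ω=2200 rad/s:
  Y(R1) = 0.2304+0.000j S between n5,n2
  Y(R2) = 0.004274+0.000j S between n0,n6
  I1: injects 0.46 A into n1 (from n3)
  Y(R3) = 0.01037+0.000j S between n4,n0
  Y(R4) = 0.5000+0.000j S between n3,n5
  Y(L1) = 0.000-0.2952j S between n0,n1
  Y(R5) = 0.03003+0.000j S between n3,n6
  Y(R6) = 0.0005618+0.000j S between n5,n1
  Y(R7) = 0.1789+0.000j S between n1,n5
  Y(R8) = 0.03690+0.000j S between n4,n2
  V1: constraint V(n3)−V(n5) = 5.92
Assemble and solve the 7×7 MNA system:
  V(n1)=0.0008767+0.02382j  V(n2)=-2.438+0.02162j  V(n3)=3.397+0.02238j  V(n4)=-1.903+0.01687j  V(n5)=-2.523+0.02238j  V(n6)=2.974+0.01959j
  i(V1)=-3.433-8.372e-05j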